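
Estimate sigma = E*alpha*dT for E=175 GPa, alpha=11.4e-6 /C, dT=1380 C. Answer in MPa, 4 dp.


sigma = 175*1000 * 11.4e-6 * 1380 = 2753.1 MPa


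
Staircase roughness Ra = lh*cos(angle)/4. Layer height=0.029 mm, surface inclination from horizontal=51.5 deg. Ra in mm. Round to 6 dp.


Ra = 0.029 * cos(51.5) / 4 = 0.004513 mm


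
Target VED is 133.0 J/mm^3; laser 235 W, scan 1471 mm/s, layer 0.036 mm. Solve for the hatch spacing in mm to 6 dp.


h = 235 / (133.0*1471*0.036) = 0.033366 mm


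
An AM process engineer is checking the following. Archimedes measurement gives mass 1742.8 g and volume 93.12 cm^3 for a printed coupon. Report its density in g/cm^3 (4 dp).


rho = 1742.8 / 93.12 = 18.7156 g/cm^3


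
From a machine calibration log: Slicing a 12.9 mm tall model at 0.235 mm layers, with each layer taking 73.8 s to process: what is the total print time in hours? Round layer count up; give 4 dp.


Layers = ceil(12.9/0.235) = 55
t = 55 * 73.8 / 3600 = 1.1275 hrs


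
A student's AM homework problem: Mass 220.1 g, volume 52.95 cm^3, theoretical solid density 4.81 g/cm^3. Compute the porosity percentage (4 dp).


rho_part = 220.1 / 52.95 = 4.15675165 g/cm^3
Porosity = (1 - 4.15675165/4.81)*100 = 13.581 %


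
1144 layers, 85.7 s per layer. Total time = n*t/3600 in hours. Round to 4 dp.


t = 1144 * 85.7 / 3600 = 27.2336 hrs


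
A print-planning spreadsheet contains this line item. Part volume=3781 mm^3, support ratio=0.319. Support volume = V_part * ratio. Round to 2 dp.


V_support = 3781 * 0.319 = 1206.14 mm^3


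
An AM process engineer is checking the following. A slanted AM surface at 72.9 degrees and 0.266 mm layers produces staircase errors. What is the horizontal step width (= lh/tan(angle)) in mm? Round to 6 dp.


step = 0.266 / tan(72.9) = 0.081832 mm


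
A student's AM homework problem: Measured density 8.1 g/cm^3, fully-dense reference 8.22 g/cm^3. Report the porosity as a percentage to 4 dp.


Porosity = (1-8.1/8.22)*100 = 1.4599 %


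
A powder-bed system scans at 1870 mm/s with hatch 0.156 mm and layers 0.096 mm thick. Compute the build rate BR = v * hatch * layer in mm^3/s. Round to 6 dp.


Rate = 1870 * 0.156 * 0.096 = 28.00512 mm^3/s


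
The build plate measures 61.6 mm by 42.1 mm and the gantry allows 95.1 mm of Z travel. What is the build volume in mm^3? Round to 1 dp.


V = 61.6 * 42.1 * 95.1 = 246628.5 mm^3


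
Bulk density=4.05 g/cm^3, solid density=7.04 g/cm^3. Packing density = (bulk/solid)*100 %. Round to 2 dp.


Packing = (4.05/7.04)*100 = 57.53 %


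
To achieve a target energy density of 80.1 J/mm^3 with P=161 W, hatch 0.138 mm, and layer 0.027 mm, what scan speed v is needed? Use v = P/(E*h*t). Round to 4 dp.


v = 161 / (80.1*0.138*0.027) = 539.4491 mm/s


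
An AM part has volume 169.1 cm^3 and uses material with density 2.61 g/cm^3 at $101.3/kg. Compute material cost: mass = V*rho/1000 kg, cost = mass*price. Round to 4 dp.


Mass = 169.1*2.61/1000 = 0.441351 kg
Cost = 0.441351 * 101.3 = 44.7089 $


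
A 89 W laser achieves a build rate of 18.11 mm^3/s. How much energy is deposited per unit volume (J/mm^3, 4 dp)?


SE = 89 / 18.11 = 4.9144 J/mm^3


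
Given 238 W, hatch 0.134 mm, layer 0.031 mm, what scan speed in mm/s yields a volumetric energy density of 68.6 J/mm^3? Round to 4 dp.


v = 238 / (68.6*0.134*0.031) = 835.192 mm/s


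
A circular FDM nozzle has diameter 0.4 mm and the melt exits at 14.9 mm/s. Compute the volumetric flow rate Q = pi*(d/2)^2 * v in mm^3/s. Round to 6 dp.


A = pi*(0.4/2)^2 = 0.12566371 mm^2
Q = 0.12566371 * 14.9 = 1.872389 mm^3/s


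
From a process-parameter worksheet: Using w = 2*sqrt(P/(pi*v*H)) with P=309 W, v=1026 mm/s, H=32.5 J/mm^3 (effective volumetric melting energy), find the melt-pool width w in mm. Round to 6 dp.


w = 2*sqrt(309/(pi*1026*32.5)) = 0.108622 mm


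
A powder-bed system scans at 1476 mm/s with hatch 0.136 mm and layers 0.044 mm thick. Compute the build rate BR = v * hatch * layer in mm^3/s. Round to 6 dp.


Rate = 1476 * 0.136 * 0.044 = 8.832384 mm^3/s


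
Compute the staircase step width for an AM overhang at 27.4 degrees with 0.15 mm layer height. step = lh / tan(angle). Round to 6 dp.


step = 0.15 / tan(27.4) = 0.289379 mm


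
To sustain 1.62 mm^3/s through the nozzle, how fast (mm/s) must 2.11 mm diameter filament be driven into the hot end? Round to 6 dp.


A = pi*(2.11/2)^2 = 3.496671
v = 1.62 / 3.496671 = 0.463298 mm/s


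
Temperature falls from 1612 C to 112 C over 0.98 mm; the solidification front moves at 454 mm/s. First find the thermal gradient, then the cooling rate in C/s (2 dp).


G = (1612-112)/0.98 = 1530.6122449 C/mm
CR = 1530.6122449 * 454 = 694897.96 C/s


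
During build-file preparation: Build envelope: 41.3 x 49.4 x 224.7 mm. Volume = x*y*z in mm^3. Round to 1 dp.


V = 41.3 * 49.4 * 224.7 = 458437.4 mm^3


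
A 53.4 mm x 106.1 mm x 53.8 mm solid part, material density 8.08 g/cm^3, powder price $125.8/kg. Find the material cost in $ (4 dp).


V = 53.4 * 106.1 * 53.8 = 304816.812 mm^3 = 304.816812 cm^3
Mass = 304.816812 * 8.08 / 1000 = 2.46291984 kg
Cost = 2.46291984 * 125.8 = 309.8353 $


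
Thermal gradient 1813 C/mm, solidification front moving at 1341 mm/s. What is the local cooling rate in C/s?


CR = 1813 * 1341 = 2431233 C/s


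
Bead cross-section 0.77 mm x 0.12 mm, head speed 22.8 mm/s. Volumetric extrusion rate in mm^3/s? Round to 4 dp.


Rate = 0.77 * 0.12 * 22.8 = 2.1067 mm^3/s


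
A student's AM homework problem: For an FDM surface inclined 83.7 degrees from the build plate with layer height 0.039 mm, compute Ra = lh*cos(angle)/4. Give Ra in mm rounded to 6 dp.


Ra = 0.039 * cos(83.7) / 4 = 0.00107 mm


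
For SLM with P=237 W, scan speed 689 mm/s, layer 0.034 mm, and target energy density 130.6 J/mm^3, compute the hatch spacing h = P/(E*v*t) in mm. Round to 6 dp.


h = 237 / (130.6*689*0.034) = 0.077465 mm


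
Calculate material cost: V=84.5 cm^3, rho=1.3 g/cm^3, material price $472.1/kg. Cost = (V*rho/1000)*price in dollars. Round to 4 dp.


Mass = 84.5*1.3/1000 = 0.10985 kg
Cost = 0.10985 * 472.1 = 51.8602 $


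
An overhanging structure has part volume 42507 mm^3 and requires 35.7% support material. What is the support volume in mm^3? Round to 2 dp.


V_support = 42507 * 0.357 = 15175.0 mm^3


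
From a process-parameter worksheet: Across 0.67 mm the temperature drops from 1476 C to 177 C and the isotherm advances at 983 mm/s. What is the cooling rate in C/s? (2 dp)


G = (1476-177)/0.67 = 1938.80597015 C/mm
CR = 1938.80597015 * 983 = 1905846.27 C/s


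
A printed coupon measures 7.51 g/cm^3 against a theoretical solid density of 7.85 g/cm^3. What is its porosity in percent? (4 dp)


Porosity = (1-7.51/7.85)*100 = 4.3312 %


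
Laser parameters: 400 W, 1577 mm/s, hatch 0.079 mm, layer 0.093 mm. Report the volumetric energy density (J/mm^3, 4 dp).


E = 400 / (1577*0.079*0.093) = 34.5238 J/mm^3


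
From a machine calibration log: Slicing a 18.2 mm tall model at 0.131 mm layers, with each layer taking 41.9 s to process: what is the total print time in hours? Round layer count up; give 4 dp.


Layers = ceil(18.2/0.131) = 139
t = 139 * 41.9 / 3600 = 1.6178 hrs


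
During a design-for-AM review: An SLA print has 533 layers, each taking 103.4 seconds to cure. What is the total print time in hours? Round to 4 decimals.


t = 533 * 103.4 / 3600 = 15.3089 hrs


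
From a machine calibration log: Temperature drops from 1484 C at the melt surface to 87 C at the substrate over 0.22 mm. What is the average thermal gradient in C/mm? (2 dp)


G = (1484-87)/0.22 = 6350.0 C/mm


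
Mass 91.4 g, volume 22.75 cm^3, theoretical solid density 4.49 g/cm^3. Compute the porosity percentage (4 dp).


rho_part = 91.4 / 22.75 = 4.01758242 g/cm^3
Porosity = (1 - 4.01758242/4.49)*100 = 10.5215 %


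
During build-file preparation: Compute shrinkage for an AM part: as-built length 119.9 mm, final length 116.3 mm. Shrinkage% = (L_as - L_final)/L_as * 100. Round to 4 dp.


Shrinkage = ((119.9-116.3)/119.9)*100 = 3.0025 %


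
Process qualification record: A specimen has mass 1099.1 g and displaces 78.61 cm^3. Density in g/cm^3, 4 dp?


rho = 1099.1 / 78.61 = 13.9817 g/cm^3


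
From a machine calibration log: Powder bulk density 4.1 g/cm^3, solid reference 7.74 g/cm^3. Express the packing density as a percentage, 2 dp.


Packing = (4.1/7.74)*100 = 52.97 %


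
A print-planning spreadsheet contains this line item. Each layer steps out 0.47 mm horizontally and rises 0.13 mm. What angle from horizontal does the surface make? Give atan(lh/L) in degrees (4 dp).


angle = atan(0.13/0.47) = 15.4612 degrees


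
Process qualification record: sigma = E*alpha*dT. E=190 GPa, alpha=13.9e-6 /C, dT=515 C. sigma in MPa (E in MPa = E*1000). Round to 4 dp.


sigma = 190*1000 * 13.9e-6 * 515 = 1360.115 MPa


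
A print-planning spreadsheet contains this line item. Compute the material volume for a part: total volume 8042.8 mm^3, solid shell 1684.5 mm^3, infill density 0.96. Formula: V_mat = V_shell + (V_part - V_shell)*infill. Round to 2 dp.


V_infill = (8042.8 - 1684.5) * 0.96 = 6103.97
V_total = 1684.5 + 6103.97 = 7788.47 mm^3


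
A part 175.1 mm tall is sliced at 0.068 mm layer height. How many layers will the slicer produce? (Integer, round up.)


Layers = ceil(175.1/0.068) = 2575


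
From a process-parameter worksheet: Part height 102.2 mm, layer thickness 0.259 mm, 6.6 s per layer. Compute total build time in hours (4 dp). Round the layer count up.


Layers = ceil(102.2/0.259) = 395
t = 395 * 6.6 / 3600 = 0.7242 hrs


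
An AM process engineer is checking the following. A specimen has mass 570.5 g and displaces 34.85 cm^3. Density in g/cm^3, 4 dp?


rho = 570.5 / 34.85 = 16.3702 g/cm^3


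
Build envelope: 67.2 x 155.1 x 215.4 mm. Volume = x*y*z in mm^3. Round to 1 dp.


V = 67.2 * 155.1 * 215.4 = 2245053.9 mm^3


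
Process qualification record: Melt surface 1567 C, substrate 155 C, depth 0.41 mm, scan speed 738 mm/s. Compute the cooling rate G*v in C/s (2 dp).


G = (1567-155)/0.41 = 3443.90243902 C/mm
CR = 3443.90243902 * 738 = 2541600.0 C/s


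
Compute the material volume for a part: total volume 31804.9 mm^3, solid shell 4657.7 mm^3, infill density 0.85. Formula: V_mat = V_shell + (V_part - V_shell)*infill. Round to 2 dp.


V_infill = (31804.9 - 4657.7) * 0.85 = 23075.12
V_total = 4657.7 + 23075.12 = 27732.82 mm^3


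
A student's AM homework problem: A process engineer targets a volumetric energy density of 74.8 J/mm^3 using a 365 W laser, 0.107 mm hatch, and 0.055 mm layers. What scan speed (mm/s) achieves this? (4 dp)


v = 365 / (74.8*0.107*0.055) = 829.1723 mm/s


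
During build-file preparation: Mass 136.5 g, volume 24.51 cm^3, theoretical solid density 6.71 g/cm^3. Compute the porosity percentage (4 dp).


rho_part = 136.5 / 24.51 = 5.56915545 g/cm^3
Porosity = (1 - 5.56915545/6.71)*100 = 17.0022 %


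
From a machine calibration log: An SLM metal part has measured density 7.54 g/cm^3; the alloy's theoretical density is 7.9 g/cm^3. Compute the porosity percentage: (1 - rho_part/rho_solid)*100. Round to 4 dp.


Porosity = (1-7.54/7.9)*100 = 4.557 %


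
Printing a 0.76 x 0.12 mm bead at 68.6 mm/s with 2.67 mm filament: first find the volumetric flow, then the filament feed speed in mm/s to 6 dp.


Q = 0.76 * 0.12 * 68.6 = 6.25632 mm^3/s
A_fil = pi*(2.67/2)^2 = 5.59902497 mm^2
v_feed = 6.25632 / 5.59902497 = 1.117395 mm/s


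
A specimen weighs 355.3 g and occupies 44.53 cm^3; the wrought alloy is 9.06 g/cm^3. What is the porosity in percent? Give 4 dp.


rho_part = 355.3 / 44.53 = 7.97889064 g/cm^3
Porosity = (1 - 7.97889064/9.06)*100 = 11.9328 %


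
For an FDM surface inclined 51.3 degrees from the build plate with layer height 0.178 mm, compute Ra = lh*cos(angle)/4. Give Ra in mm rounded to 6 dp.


Ra = 0.178 * cos(51.3) / 4 = 0.027823 mm


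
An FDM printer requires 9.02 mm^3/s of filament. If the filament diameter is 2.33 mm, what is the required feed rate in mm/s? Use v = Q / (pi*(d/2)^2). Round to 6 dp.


A = pi*(2.33/2)^2 = 4.263848
v = 9.02 / 4.263848 = 2.11546 mm/s


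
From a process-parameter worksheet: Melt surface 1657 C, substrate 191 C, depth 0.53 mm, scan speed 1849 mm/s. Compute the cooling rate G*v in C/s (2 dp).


G = (1657-191)/0.53 = 2766.03773585 C/mm
CR = 2766.03773585 * 1849 = 5114403.77 C/s


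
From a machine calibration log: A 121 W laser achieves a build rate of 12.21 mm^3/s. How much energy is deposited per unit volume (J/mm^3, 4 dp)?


SE = 121 / 12.21 = 9.9099 J/mm^3


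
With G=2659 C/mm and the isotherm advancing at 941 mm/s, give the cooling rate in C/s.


CR = 2659 * 941 = 2502119 C/s


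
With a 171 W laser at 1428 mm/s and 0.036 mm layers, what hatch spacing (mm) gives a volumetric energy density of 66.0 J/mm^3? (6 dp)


h = 171 / (66.0*1428*0.036) = 0.050399 mm


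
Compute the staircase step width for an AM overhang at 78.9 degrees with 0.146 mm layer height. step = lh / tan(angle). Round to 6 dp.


step = 0.146 / tan(78.9) = 0.028644 mm


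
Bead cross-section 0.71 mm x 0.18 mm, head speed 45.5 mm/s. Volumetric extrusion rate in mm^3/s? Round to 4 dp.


Rate = 0.71 * 0.18 * 45.5 = 5.8149 mm^3/s


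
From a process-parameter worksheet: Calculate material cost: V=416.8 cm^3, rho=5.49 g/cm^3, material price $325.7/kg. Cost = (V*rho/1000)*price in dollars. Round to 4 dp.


Mass = 416.8*5.49/1000 = 2.288232 kg
Cost = 2.288232 * 325.7 = 745.2772 $


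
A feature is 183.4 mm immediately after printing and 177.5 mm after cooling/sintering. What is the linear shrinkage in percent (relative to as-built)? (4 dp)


Shrinkage = ((183.4-177.5)/183.4)*100 = 3.217 %


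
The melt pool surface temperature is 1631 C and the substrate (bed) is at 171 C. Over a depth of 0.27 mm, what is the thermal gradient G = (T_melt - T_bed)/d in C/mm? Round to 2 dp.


G = (1631-171)/0.27 = 5407.41 C/mm


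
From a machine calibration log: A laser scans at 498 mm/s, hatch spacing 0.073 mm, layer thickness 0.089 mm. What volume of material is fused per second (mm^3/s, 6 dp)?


Rate = 498 * 0.073 * 0.089 = 3.235506 mm^3/s


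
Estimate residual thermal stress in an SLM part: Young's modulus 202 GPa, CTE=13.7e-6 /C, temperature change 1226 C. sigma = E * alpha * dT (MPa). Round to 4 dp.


sigma = 202*1000 * 13.7e-6 * 1226 = 3392.8324 MPa


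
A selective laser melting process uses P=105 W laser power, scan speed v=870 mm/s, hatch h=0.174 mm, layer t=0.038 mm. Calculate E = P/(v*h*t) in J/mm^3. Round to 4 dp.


E = 105 / (870*0.174*0.038) = 18.2531 J/mm^3


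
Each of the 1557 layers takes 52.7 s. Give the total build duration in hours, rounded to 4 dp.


t = 1557 * 52.7 / 3600 = 22.7928 hrs


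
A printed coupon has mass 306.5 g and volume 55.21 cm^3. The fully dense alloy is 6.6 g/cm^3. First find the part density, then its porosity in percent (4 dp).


rho_part = 306.5 / 55.21 = 5.55153052 g/cm^3
Porosity = (1 - 5.55153052/6.6)*100 = 15.8859 %


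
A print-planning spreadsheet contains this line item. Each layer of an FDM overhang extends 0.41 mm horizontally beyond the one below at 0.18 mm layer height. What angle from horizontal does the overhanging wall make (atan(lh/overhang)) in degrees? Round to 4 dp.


angle = atan(0.18/0.41) = 23.7026 degrees


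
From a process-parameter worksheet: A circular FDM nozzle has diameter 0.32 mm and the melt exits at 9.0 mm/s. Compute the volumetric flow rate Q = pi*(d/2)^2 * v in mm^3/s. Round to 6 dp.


A = pi*(0.32/2)^2 = 0.08042477 mm^2
Q = 0.08042477 * 9.0 = 0.723823 mm^3/s


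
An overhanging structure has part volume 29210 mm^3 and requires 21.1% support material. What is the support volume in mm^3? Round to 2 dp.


V_support = 29210 * 0.211 = 6163.31 mm^3


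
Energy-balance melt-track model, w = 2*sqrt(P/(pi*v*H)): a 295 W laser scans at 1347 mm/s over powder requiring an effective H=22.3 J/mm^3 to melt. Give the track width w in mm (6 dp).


w = 2*sqrt(295/(pi*1347*22.3)) = 0.111823 mm


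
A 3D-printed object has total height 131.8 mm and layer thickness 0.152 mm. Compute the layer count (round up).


Layers = ceil(131.8/0.152) = 868


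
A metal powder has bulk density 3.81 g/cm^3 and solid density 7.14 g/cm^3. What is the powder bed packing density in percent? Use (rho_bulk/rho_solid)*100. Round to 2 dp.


Packing = (3.81/7.14)*100 = 53.36 %


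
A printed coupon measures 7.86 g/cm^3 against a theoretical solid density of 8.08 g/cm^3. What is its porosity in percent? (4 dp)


Porosity = (1-7.86/8.08)*100 = 2.7228 %


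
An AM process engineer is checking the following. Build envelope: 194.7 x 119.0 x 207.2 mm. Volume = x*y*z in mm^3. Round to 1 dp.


V = 194.7 * 119.0 * 207.2 = 4800679.0 mm^3


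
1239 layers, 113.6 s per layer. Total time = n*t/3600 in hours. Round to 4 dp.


t = 1239 * 113.6 / 3600 = 39.0973 hrs


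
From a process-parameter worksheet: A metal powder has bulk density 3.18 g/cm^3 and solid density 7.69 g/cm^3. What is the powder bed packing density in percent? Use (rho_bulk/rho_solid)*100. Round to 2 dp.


Packing = (3.18/7.69)*100 = 41.35 %


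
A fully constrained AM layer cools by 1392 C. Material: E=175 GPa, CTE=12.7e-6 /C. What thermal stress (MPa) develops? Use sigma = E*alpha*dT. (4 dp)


sigma = 175*1000 * 12.7e-6 * 1392 = 3093.72 MPa


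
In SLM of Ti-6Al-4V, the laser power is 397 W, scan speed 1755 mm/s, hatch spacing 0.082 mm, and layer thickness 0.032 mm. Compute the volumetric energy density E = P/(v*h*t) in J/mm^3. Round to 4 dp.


E = 397 / (1755*0.082*0.032) = 86.2084 J/mm^3


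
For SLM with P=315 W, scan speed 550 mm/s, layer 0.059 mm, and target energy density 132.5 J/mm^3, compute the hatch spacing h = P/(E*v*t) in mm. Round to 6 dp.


h = 315 / (132.5*550*0.059) = 0.073262 mm


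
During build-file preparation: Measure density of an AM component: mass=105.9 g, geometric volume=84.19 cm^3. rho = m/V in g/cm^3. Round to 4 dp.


rho = 105.9 / 84.19 = 1.2579 g/cm^3


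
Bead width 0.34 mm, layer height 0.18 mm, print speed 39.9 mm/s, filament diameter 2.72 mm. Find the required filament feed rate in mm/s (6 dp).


Q = 0.34 * 0.18 * 39.9 = 2.44188 mm^3/s
A_fil = pi*(2.72/2)^2 = 5.81068977 mm^2
v_feed = 2.44188 / 5.81068977 = 0.420239 mm/s


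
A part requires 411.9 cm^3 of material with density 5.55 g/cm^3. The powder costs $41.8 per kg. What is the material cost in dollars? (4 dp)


Mass = 411.9*5.55/1000 = 2.286045 kg
Cost = 2.286045 * 41.8 = 95.5567 $


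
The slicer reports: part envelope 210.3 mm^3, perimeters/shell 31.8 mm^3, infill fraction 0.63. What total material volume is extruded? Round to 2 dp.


V_infill = (210.3 - 31.8) * 0.63 = 112.46
V_total = 31.8 + 112.46 = 144.26 mm^3


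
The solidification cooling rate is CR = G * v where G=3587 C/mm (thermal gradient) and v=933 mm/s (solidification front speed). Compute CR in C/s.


CR = 3587 * 933 = 3346671 C/s


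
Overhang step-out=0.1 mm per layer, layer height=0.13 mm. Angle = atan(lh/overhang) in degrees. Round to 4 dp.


angle = atan(0.13/0.1) = 52.4314 degrees


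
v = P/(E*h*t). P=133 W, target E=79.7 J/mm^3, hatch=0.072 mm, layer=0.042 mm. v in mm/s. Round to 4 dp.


v = 133 / (79.7*0.072*0.042) = 551.8379 mm/s


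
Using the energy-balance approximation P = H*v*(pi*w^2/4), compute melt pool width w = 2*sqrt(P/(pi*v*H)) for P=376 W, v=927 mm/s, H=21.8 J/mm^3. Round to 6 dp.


w = 2*sqrt(376/(pi*927*21.8)) = 0.153915 mm


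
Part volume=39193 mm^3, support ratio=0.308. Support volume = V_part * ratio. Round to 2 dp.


V_support = 39193 * 0.308 = 12071.44 mm^3


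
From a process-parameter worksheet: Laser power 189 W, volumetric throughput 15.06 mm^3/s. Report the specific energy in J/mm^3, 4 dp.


SE = 189 / 15.06 = 12.5498 J/mm^3


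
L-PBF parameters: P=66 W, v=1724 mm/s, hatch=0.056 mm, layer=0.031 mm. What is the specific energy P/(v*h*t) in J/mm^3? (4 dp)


Build rate = 1724 * 0.056 * 0.031 = 2.992864 mm^3/s
SE = 66 / 2.992864 = 22.0525 J/mm^3


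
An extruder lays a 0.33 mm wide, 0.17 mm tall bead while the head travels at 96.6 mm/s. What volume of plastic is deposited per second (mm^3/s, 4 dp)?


Rate = 0.33 * 0.17 * 96.6 = 5.4193 mm^3/s


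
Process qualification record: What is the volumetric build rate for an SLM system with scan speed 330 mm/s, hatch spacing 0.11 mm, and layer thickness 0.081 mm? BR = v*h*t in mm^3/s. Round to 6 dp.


Rate = 330 * 0.11 * 0.081 = 2.9403 mm^3/s


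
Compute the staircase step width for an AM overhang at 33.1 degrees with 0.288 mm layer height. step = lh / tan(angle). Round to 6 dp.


step = 0.288 / tan(33.1) = 0.441791 mm


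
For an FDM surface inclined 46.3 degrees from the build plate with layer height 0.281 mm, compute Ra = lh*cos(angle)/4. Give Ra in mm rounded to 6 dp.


Ra = 0.281 * cos(46.3) / 4 = 0.048534 mm


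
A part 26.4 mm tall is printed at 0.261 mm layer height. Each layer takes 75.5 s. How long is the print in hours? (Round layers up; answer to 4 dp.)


Layers = ceil(26.4/0.261) = 102
t = 102 * 75.5 / 3600 = 2.1392 hrs


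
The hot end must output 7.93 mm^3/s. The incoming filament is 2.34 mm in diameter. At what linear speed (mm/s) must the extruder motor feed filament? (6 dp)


A = pi*(2.34/2)^2 = 4.300526
v = 7.93 / 4.300526 = 1.84396 mm/s


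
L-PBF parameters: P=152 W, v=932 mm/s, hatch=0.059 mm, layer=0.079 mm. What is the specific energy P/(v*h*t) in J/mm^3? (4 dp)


Build rate = 932 * 0.059 * 0.079 = 4.344052 mm^3/s
SE = 152 / 4.344052 = 34.9904 J/mm^3


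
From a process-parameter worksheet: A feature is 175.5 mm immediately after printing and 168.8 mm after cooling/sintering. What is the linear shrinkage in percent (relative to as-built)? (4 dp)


Shrinkage = ((175.5-168.8)/175.5)*100 = 3.8177 %


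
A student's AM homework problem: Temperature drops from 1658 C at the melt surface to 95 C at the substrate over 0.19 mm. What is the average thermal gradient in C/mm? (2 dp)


G = (1658-95)/0.19 = 8226.32 C/mm


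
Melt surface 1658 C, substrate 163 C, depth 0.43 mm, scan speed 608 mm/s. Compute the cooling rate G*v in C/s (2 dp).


G = (1658-163)/0.43 = 3476.74418605 C/mm
CR = 3476.74418605 * 608 = 2113860.47 C/s


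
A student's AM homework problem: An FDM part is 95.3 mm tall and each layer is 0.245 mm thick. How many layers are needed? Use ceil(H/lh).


Layers = ceil(95.3/0.245) = 389


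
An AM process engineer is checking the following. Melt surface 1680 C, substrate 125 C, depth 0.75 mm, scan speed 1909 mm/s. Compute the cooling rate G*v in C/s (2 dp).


G = (1680-125)/0.75 = 2073.33333333 C/mm
CR = 2073.33333333 * 1909 = 3957993.33 C/s


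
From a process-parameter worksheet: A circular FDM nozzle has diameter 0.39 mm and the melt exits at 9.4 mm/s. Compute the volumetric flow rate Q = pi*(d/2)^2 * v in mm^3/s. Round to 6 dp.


A = pi*(0.39/2)^2 = 0.11945906 mm^2
Q = 0.11945906 * 9.4 = 1.122915 mm^3/s


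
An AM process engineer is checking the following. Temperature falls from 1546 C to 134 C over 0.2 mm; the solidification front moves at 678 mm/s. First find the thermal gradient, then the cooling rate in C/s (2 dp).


G = (1546-134)/0.2 = 7060.0 C/mm
CR = 7060.0 * 678 = 4786680.0 C/s


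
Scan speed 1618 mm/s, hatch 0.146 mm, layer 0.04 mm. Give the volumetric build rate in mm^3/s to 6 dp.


Rate = 1618 * 0.146 * 0.04 = 9.44912 mm^3/s


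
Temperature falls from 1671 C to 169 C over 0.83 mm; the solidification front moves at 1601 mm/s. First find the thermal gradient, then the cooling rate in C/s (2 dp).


G = (1671-169)/0.83 = 1809.63855422 C/mm
CR = 1809.63855422 * 1601 = 2897231.33 C/s


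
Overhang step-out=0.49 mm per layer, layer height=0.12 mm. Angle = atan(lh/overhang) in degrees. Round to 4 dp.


angle = atan(0.12/0.49) = 13.7608 degrees


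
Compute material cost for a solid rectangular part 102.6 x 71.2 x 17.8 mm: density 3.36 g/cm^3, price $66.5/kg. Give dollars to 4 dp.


V = 102.6 * 71.2 * 17.8 = 130031.136 mm^3 = 130.031136 cm^3
Mass = 130.031136 * 3.36 / 1000 = 0.43690462 kg
Cost = 0.43690462 * 66.5 = 29.0542 $


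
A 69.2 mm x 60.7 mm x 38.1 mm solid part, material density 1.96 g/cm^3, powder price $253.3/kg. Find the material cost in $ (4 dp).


V = 69.2 * 60.7 * 38.1 = 160036.764 mm^3 = 160.036764 cm^3
Mass = 160.036764 * 1.96 / 1000 = 0.31367206 kg
Cost = 0.31367206 * 253.3 = 79.4531 $


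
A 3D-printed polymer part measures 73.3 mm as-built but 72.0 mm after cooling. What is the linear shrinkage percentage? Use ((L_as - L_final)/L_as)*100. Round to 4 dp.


Shrinkage = ((73.3-72.0)/73.3)*100 = 1.7735 %


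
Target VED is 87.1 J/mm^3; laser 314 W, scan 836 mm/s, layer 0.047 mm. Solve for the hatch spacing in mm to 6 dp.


h = 314 / (87.1*836*0.047) = 0.09175 mm


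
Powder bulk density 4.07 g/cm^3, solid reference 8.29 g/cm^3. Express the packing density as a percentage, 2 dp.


Packing = (4.07/8.29)*100 = 49.1 %


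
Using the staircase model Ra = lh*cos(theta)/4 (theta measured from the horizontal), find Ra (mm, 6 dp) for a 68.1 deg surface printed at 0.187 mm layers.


Ra = 0.187 * cos(68.1) / 4 = 0.017437 mm


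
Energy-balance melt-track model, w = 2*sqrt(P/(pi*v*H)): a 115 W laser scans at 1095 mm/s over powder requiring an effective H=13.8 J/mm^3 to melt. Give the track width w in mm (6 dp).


w = 2*sqrt(115/(pi*1095*13.8)) = 0.098437 mm


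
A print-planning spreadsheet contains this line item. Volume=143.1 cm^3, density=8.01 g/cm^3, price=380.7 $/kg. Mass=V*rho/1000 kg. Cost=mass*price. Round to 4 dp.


Mass = 143.1*8.01/1000 = 1.146231 kg
Cost = 1.146231 * 380.7 = 436.3701 $


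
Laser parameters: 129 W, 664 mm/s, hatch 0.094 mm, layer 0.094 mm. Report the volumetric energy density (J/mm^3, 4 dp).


E = 129 / (664*0.094*0.094) = 21.987 J/mm^3


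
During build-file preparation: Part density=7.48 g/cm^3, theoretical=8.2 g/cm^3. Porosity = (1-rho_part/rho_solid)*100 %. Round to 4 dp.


Porosity = (1-7.48/8.2)*100 = 8.7805 %


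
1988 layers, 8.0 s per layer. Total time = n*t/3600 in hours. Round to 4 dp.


t = 1988 * 8.0 / 3600 = 4.4178 hrs


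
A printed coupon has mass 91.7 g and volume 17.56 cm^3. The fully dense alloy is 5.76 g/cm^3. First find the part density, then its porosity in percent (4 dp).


rho_part = 91.7 / 17.56 = 5.22209567 g/cm^3
Porosity = (1 - 5.22209567/5.76)*100 = 9.3386 %


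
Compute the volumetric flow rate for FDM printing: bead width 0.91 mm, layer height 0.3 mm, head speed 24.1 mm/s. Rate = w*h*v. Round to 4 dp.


Rate = 0.91 * 0.3 * 24.1 = 6.5793 mm^3/s


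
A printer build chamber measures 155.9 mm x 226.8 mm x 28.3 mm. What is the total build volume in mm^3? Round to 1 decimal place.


V = 155.9 * 226.8 * 28.3 = 1000634.8 mm^3


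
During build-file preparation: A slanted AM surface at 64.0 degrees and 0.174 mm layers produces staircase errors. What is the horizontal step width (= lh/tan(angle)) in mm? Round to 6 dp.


step = 0.174 / tan(64.0) = 0.084865 mm


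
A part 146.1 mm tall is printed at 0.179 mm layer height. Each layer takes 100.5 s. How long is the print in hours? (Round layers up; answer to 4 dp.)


Layers = ceil(146.1/0.179) = 817
t = 817 * 100.5 / 3600 = 22.8079 hrs


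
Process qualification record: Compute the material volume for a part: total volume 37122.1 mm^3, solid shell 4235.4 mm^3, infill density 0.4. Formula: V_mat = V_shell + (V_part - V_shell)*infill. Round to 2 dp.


V_infill = (37122.1 - 4235.4) * 0.4 = 13154.68
V_total = 4235.4 + 13154.68 = 17390.08 mm^3


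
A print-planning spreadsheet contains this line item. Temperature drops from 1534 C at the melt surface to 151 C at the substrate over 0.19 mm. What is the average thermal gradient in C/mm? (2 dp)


G = (1534-151)/0.19 = 7278.95 C/mm


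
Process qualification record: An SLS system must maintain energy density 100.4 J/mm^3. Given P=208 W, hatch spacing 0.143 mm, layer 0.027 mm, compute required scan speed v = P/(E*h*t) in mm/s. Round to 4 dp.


v = 208 / (100.4*0.143*0.027) = 536.5742 mm/s


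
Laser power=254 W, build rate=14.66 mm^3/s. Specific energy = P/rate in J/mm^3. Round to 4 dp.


SE = 254 / 14.66 = 17.3261 J/mm^3


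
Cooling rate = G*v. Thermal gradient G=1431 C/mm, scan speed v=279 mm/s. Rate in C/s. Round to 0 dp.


CR = 1431 * 279 = 399249 C/s


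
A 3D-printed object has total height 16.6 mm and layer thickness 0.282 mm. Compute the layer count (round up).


Layers = ceil(16.6/0.282) = 59


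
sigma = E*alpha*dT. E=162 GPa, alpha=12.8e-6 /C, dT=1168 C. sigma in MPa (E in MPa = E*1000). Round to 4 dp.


sigma = 162*1000 * 12.8e-6 * 1168 = 2421.9648 MPa


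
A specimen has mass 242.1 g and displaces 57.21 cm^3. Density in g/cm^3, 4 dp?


rho = 242.1 / 57.21 = 4.2318 g/cm^3


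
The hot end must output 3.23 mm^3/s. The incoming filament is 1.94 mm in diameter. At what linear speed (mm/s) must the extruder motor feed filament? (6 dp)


A = pi*(1.94/2)^2 = 2.955925
v = 3.23 / 2.955925 = 1.092721 mm/s


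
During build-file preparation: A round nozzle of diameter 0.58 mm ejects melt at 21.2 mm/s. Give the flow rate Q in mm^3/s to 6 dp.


A = pi*(0.58/2)^2 = 0.26420794 mm^2
Q = 0.26420794 * 21.2 = 5.601208 mm^3/s


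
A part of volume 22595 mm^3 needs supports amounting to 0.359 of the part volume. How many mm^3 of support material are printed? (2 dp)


V_support = 22595 * 0.359 = 8111.61 mm^3


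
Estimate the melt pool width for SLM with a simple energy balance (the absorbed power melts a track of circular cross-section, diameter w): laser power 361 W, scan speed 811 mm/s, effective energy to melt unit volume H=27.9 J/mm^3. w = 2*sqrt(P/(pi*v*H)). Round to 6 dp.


w = 2*sqrt(361/(pi*811*27.9)) = 0.142527 mm


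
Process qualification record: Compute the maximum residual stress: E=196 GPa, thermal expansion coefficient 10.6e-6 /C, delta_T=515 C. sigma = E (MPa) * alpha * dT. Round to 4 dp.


sigma = 196*1000 * 10.6e-6 * 515 = 1069.964 MPa


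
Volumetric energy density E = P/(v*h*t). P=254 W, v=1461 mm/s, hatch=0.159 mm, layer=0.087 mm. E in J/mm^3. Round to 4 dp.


E = 254 / (1461*0.159*0.087) = 12.568 J/mm^3


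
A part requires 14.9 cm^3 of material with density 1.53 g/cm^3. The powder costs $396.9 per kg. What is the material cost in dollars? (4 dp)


Mass = 14.9*1.53/1000 = 0.022797 kg
Cost = 0.022797 * 396.9 = 9.0481 $


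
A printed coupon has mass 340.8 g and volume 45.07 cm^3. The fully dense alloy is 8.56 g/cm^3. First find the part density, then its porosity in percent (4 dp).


rho_part = 340.8 / 45.07 = 7.56157089 g/cm^3
Porosity = (1 - 7.56157089/8.56)*100 = 11.6639 %


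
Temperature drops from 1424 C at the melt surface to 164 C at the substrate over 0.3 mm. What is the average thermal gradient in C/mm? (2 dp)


G = (1424-164)/0.3 = 4200.0 C/mm


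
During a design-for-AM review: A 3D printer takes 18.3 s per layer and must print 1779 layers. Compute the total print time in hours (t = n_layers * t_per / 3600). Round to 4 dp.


t = 1779 * 18.3 / 3600 = 9.0433 hrs


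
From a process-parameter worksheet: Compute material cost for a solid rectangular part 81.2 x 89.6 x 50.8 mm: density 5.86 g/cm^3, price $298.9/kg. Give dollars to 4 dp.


V = 81.2 * 89.6 * 50.8 = 369596.416 mm^3 = 369.596416 cm^3
Mass = 369.596416 * 5.86 / 1000 = 2.165835 kg
Cost = 2.165835 * 298.9 = 647.3681 $


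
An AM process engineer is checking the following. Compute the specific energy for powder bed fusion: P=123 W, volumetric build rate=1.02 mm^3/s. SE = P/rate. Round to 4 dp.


SE = 123 / 1.02 = 120.5882 J/mm^3


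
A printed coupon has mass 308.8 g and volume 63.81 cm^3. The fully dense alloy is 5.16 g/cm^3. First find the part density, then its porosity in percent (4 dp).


rho_part = 308.8 / 63.81 = 4.83936687 g/cm^3
Porosity = (1 - 4.83936687/5.16)*100 = 6.2138 %


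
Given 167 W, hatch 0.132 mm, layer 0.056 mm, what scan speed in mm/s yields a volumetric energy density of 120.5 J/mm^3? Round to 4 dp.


v = 167 / (120.5*0.132*0.056) = 187.4854 mm/s


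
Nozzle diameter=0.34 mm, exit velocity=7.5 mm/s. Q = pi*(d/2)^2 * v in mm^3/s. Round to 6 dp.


A = pi*(0.34/2)^2 = 0.09079203 mm^2
Q = 0.09079203 * 7.5 = 0.68094 mm^3/s


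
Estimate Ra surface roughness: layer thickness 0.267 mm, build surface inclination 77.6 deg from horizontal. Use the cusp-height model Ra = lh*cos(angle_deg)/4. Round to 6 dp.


Ra = 0.267 * cos(77.6) / 4 = 0.014334 mm


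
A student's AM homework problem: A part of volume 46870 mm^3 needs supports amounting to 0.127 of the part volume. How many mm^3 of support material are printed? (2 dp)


V_support = 46870 * 0.127 = 5952.49 mm^3


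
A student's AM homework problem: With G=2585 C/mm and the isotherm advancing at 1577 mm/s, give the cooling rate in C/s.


CR = 2585 * 1577 = 4076545 C/s


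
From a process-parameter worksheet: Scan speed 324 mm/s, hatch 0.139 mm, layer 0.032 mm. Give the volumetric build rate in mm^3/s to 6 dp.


Rate = 324 * 0.139 * 0.032 = 1.441152 mm^3/s


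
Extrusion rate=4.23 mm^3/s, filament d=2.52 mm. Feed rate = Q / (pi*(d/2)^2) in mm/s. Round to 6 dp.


A = pi*(2.52/2)^2 = 4.987592
v = 4.23 / 4.987592 = 0.848105 mm/s


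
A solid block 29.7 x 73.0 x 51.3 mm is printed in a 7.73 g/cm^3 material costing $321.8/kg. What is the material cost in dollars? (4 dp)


V = 29.7 * 73.0 * 51.3 = 111223.53 mm^3 = 111.22353 cm^3
Mass = 111.22353 * 7.73 / 1000 = 0.85975789 kg
Cost = 0.85975789 * 321.8 = 276.6701 $


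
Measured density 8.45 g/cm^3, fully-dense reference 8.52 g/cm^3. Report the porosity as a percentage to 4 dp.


Porosity = (1-8.45/8.52)*100 = 0.8216 %


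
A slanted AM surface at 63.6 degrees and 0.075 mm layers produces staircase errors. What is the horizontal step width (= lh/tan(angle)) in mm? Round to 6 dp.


step = 0.075 / tan(63.6) = 0.03723 mm


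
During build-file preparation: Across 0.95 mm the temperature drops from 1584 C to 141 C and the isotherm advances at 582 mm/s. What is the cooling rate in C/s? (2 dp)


G = (1584-141)/0.95 = 1518.94736842 C/mm
CR = 1518.94736842 * 582 = 884027.37 C/s


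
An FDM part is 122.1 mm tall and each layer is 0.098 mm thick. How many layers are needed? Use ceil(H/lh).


Layers = ceil(122.1/0.098) = 1246


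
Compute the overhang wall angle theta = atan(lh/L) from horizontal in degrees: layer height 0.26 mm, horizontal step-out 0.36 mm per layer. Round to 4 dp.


angle = atan(0.26/0.36) = 35.8377 degrees


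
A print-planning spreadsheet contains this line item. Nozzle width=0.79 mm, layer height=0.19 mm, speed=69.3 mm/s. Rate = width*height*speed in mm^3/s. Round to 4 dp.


Rate = 0.79 * 0.19 * 69.3 = 10.4019 mm^3/s


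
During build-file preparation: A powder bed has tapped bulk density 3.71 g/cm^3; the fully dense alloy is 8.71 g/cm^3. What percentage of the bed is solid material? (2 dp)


Packing = (3.71/8.71)*100 = 42.59 %


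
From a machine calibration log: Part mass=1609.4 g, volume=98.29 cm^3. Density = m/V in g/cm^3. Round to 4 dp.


rho = 1609.4 / 98.29 = 16.374 g/cm^3


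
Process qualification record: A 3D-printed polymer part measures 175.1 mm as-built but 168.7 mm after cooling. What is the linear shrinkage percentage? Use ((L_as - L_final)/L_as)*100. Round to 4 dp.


Shrinkage = ((175.1-168.7)/175.1)*100 = 3.6551 %


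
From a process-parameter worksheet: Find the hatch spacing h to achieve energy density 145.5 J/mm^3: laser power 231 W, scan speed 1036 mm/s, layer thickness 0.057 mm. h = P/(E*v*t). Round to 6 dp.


h = 231 / (145.5*1036*0.057) = 0.026885 mm


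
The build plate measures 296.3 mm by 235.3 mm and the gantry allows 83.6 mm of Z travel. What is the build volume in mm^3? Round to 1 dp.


V = 296.3 * 235.3 * 83.6 = 5828541.0 mm^3


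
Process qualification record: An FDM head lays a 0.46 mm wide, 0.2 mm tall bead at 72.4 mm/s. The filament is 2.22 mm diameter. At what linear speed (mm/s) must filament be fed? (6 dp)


Q = 0.46 * 0.2 * 72.4 = 6.6608 mm^3/s
A_fil = pi*(2.22/2)^2 = 3.87075631 mm^2
v_feed = 6.6608 / 3.87075631 = 1.720801 mm/s


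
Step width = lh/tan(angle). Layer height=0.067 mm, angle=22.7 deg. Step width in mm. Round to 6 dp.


step = 0.067 / tan(22.7) = 0.160169 mm


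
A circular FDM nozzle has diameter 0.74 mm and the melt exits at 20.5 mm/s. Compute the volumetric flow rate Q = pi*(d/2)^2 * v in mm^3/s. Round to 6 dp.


A = pi*(0.74/2)^2 = 0.43008403 mm^2
Q = 0.43008403 * 20.5 = 8.816723 mm^3/s


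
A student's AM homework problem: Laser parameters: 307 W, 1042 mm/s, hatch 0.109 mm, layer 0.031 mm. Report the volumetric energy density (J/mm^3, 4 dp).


E = 307 / (1042*0.109*0.031) = 87.1932 J/mm^3


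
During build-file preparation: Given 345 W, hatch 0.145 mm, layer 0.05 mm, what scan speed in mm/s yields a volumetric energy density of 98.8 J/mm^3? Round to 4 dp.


v = 345 / (98.8*0.145*0.05) = 481.6418 mm/s


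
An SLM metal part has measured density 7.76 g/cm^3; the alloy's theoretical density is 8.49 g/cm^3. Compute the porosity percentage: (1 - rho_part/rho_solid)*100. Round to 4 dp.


Porosity = (1-7.76/8.49)*100 = 8.5984 %


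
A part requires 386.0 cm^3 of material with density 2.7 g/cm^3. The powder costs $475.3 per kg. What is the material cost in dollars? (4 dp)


Mass = 386.0*2.7/1000 = 1.0422 kg
Cost = 1.0422 * 475.3 = 495.3577 $


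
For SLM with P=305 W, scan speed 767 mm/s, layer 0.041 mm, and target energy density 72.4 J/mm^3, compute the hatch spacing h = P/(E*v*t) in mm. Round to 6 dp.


h = 305 / (72.4*767*0.041) = 0.133962 mm


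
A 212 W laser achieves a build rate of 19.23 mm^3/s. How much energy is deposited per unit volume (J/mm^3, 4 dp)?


SE = 212 / 19.23 = 11.0244 J/mm^3


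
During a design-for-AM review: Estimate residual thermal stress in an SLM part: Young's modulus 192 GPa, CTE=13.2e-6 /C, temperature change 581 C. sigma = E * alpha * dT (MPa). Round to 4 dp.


sigma = 192*1000 * 13.2e-6 * 581 = 1472.4864 MPa


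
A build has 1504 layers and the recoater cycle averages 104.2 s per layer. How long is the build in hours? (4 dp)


t = 1504 * 104.2 / 3600 = 43.5324 hrs


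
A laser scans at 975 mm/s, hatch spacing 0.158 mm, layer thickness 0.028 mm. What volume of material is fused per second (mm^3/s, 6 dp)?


Rate = 975 * 0.158 * 0.028 = 4.3134 mm^3/s


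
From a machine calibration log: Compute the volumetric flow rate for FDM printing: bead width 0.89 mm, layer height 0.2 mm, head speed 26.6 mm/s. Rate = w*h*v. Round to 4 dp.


Rate = 0.89 * 0.2 * 26.6 = 4.7348 mm^3/s


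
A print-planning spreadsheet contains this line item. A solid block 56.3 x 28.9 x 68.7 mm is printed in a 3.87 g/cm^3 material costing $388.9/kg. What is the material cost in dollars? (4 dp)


V = 56.3 * 28.9 * 68.7 = 111779.709 mm^3 = 111.779709 cm^3
Mass = 111.779709 * 3.87 / 1000 = 0.43258747 kg
Cost = 0.43258747 * 388.9 = 168.2333 $


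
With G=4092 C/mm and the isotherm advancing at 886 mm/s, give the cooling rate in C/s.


CR = 4092 * 886 = 3625512 C/s


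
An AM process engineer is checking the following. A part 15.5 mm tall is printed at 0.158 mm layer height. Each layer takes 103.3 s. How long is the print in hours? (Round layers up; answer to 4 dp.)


Layers = ceil(15.5/0.158) = 99
t = 99 * 103.3 / 3600 = 2.8408 hrs
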